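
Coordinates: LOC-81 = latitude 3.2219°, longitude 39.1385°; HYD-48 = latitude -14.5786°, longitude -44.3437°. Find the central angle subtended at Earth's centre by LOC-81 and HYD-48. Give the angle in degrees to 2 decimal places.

84.52°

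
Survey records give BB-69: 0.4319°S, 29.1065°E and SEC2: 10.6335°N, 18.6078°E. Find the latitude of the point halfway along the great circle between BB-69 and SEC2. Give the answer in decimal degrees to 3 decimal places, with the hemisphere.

5.122°N

Bx = cos φ₂ cos Δλ = 0.966374,  By = cos φ₂ sin Δλ = -0.179084
φₘ = atan2(sin φ₁ + sin φ₂, √((cos φ₁ + Bx)² + By²)) = 5.12217°
λₘ = λ₁ + atan2(By, cos φ₁ + Bx) = 23.90267°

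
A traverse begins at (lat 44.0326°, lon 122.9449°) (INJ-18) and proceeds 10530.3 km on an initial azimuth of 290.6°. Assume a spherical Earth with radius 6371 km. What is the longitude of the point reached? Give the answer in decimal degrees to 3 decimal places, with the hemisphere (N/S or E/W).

14.971°E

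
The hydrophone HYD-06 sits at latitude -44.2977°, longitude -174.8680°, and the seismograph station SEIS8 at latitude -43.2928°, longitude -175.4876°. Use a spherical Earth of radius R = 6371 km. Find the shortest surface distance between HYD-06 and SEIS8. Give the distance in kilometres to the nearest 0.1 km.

Δφ = 1.0049°,  Δλ = -0.6196°
a = sin²(Δφ/2) + cos φ₁ cos φ₂ sin²(Δλ/2) = 0.000092
c = 2·arcsin(√a) = 0.019197 rad = 1.0999°
d = R·c = 6371 × 0.019197 = 122.3 km

122.3 km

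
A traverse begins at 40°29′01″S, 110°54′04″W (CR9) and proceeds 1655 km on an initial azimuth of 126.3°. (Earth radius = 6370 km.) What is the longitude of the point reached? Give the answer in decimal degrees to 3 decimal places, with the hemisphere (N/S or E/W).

CR9: φ = -40.48361°, λ = -110.90111°
δ = d/R = 1655/6370 = 0.259812 rad
φ₂ = arcsin(sin φ₁ cos δ + cos φ₁ sin δ cos θ)
   = arcsin(-0.64923·0.96644 + 0.76059·0.25690·-0.59201) = -47.99767°
λ₂ = λ₁ + atan2(sin θ sin δ cos φ₁, cos δ − sin φ₁ sin φ₂) = -92.87773°

92.878°W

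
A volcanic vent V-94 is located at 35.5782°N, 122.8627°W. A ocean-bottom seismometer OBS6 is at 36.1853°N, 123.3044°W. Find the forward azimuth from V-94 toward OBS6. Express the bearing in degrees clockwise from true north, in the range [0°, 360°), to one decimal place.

Δλ = -0.4417°
y = sin Δλ · cos φ₂ = -0.006222
x = cos φ₁ sin φ₂ − sin φ₁ cos φ₂ cos Δλ = 0.010610
θ = atan2(y, x) = -30.3896° → 329.6104° (mod 360°)

329.6°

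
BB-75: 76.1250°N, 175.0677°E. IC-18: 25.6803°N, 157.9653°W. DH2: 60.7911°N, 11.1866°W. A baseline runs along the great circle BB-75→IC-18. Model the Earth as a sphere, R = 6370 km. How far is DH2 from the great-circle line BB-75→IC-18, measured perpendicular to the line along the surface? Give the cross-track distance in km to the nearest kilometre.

δ₁₃ = central angle BB-75→DH2 = 0.750936 rad  (haversine)
θ₁₃ = bearing BB-75→DH2 = 4.469°,  θ₁₂ = bearing BB-75→IC-18 = 148.840°
dₓₜ = R·arcsin(sin δ₁₃ · sin(θ₁₃ − θ₁₂)) = 6370·arcsin(0.68232·sin(-144.371°)) = -2603.833 km
|dₓₜ| = 2603.833 km

2604 km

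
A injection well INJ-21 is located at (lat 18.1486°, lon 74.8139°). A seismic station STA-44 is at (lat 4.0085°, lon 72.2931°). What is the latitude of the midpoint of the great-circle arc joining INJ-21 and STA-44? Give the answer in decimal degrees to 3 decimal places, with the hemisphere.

Bx = cos φ₂ cos Δλ = 0.996588,  By = cos φ₂ sin Δλ = -0.043874
φₘ = atan2(sin φ₁ + sin φ₂, √((cos φ₁ + Bx)² + By²)) = 11.08116°
λₘ = λ₁ + atan2(By, cos φ₁ + Bx) = 73.52289°

11.081°N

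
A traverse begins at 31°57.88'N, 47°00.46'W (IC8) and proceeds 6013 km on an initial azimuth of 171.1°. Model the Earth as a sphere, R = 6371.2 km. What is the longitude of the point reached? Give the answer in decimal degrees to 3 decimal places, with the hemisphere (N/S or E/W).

39.264°W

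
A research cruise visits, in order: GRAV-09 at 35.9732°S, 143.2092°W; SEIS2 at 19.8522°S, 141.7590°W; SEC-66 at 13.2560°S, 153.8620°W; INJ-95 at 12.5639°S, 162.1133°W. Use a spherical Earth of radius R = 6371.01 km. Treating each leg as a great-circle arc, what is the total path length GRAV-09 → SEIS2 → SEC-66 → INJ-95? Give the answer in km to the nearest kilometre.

4179 km

GRAV-09→SEIS2: c = 0.282241 rad, d = 1798.16 km
SEIS2→SEC-66: c = 0.232772 rad, d = 1482.99 km
SEC-66→INJ-95: c = 0.140884 rad, d = 897.57 km
Total = 1798.16 + 1482.99 + 897.57 = 4178.73 km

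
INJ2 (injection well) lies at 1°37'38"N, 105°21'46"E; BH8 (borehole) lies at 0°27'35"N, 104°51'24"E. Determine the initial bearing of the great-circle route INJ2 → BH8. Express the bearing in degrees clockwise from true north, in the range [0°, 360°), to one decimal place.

203.4°

INJ2: φ = +1.62722°, λ = +105.36278°
BH8: φ = +0.45972°, λ = +104.85667°
Δλ = -0.5061°
y = sin Δλ · cos φ₂ = -0.008833
x = cos φ₁ sin φ₂ − sin φ₁ cos φ₂ cos Δλ = -0.020374
θ = atan2(y, x) = -156.5616° → 203.4384° (mod 360°)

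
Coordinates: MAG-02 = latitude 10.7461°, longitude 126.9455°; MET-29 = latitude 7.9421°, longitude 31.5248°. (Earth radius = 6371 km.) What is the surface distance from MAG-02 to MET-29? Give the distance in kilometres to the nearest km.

10429 km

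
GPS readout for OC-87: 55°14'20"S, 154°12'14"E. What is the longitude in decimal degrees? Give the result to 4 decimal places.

154.2039°E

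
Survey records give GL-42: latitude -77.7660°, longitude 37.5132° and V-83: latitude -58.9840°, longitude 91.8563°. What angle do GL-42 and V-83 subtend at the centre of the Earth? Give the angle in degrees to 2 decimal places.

25.68°

Δφ = 18.7820°,  Δλ = 54.3431°
a = sin²(Δφ/2) + cos φ₁ cos φ₂ sin²(Δλ/2) = 0.049395
c = 2·arcsin(√a) = 0.448241 rad = 25.6823°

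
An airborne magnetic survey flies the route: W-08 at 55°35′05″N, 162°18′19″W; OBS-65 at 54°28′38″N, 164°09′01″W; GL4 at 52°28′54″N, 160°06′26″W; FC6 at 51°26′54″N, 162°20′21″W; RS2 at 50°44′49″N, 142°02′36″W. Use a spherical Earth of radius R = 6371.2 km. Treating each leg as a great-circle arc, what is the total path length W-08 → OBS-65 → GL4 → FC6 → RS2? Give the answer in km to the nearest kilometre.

W-08: φ = +55.58472°, λ = -162.30528°
OBS-65: φ = +54.47722°, λ = -164.15028°
GL4: φ = +52.48167°, λ = -160.10722°
FC6: φ = +51.44833°, λ = -162.33917°
RS2: φ = +50.74694°, λ = -142.04333°
W-08→OBS-65: c = 0.026724 rad, d = 170.26 km
OBS-65→GL4: c = 0.054543 rad, d = 347.50 km
GL4→FC6: c = 0.030020 rad, d = 191.26 km
FC6→RS2: c = 0.222077 rad, d = 1414.90 km
Total = 170.26 + 347.50 + 191.26 + 1414.90 = 2123.92 km

2124 km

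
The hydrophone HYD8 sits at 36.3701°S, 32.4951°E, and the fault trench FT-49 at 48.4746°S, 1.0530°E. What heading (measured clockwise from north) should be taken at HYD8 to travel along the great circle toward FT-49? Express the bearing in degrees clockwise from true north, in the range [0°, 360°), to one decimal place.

232.3°

Δλ = -31.4421°
y = sin Δλ · cos φ₂ = -0.345820
x = cos φ₁ sin φ₂ − sin φ₁ cos φ₂ cos Δλ = -0.267419
θ = atan2(y, x) = -127.7145° → 232.2855° (mod 360°)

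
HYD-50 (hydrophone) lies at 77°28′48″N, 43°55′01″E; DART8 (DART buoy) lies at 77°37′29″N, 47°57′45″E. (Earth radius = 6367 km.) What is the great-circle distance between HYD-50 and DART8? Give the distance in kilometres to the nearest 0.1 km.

98.2 km

HYD-50: φ = +77.48000°, λ = +43.91694°
DART8: φ = +77.62472°, λ = +47.96250°
Δφ = 0.1447°,  Δλ = 4.0456°
a = sin²(Δφ/2) + cos φ₁ cos φ₂ sin²(Δλ/2) = 0.000059
c = 2·arcsin(√a) = 0.015424 rad = 0.8838°
d = R·c = 6367 × 0.015424 = 98.2 km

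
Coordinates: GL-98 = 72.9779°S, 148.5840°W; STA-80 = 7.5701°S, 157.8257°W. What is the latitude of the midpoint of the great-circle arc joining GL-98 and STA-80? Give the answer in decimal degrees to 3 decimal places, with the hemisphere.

Bx = cos φ₂ cos Δλ = 0.978417,  By = cos φ₂ sin Δλ = -0.159200
φₘ = atan2(sin φ₁ + sin φ₂, √((cos φ₁ + Bx)² + By²)) = -40.33872°
λₘ = λ₁ + atan2(By, cos φ₁ + Bx) = -155.72256°

40.339°S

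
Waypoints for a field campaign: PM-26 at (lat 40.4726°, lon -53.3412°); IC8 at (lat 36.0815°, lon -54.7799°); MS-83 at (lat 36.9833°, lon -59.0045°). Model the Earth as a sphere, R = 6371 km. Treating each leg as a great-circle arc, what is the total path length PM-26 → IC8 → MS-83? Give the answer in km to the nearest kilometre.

895 km

PM-26→IC8: c = 0.079130 rad, d = 504.14 km
IC8→MS-83: c = 0.061295 rad, d = 390.51 km
Total = 504.14 + 390.51 = 894.65 km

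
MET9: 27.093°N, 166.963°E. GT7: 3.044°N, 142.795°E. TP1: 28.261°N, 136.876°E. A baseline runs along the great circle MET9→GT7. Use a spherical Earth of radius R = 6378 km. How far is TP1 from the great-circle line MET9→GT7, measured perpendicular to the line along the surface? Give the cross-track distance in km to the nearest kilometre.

δ₁₃ = central angle MET9→TP1 = 0.464289 rad  (haversine)
θ₁₃ = bearing MET9→TP1 = 279.568°,  θ₁₂ = bearing MET9→GT7 = 228.036°
dₓₜ = R·arcsin(sin δ₁₃ · sin(θ₁₃ − θ₁₂)) = 6378·arcsin(0.44779·sin(51.532°)) = 2284.673 km
|dₓₜ| = 2284.673 km

2285 km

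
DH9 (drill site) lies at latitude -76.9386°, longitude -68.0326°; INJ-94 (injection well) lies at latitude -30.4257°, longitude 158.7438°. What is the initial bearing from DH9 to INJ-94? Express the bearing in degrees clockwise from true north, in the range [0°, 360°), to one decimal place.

222.3°

Δλ = -133.2236°
y = sin Δλ · cos φ₂ = -0.628337
x = cos φ₁ sin φ₂ − sin φ₁ cos φ₂ cos Δλ = -0.689705
θ = atan2(y, x) = -137.6658° → 222.3342° (mod 360°)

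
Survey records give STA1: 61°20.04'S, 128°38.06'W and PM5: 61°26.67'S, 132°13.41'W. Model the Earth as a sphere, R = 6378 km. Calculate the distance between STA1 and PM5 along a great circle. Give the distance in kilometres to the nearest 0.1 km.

191.7 km

STA1: φ = -61.33400°, λ = -128.63433°
PM5: φ = -61.44450°, λ = -132.22350°
Δφ = -0.1105°,  Δλ = -3.5892°
a = sin²(Δφ/2) + cos φ₁ cos φ₂ sin²(Δλ/2) = 0.000226
c = 2·arcsin(√a) = 0.030055 rad = 1.7220°
d = R·c = 6378 × 0.030055 = 191.7 km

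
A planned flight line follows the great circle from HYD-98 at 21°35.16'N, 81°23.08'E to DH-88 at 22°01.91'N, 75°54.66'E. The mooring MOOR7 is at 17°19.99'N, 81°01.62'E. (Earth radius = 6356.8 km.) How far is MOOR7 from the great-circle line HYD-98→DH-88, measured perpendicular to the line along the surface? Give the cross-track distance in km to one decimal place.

473.2 km

HYD-98: φ = +21.58600°, λ = +81.38467°
DH-88: φ = +22.03183°, λ = +75.91100°
MOOR7: φ = +17.33317°, λ = +81.02700°
δ₁₃ = central angle HYD-98→MOOR7 = 0.074459 rad  (haversine)
θ₁₃ = bearing HYD-98→MOOR7 = 184.595°,  θ₁₂ = bearing HYD-98→DH-88 = 276.027°
dₓₜ = R·arcsin(sin δ₁₃ · sin(θ₁₃ − θ₁₂)) = 6356.8·arcsin(0.07439·sin(-91.433°)) = -473.171 km
|dₓₜ| = 473.171 km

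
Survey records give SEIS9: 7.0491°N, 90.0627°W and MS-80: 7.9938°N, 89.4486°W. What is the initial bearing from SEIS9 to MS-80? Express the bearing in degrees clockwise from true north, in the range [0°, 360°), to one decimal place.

32.8°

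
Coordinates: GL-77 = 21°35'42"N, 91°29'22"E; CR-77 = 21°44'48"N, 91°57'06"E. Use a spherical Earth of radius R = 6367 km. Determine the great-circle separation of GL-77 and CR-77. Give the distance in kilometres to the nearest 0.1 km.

50.6 km

GL-77: φ = +21.59500°, λ = +91.48944°
CR-77: φ = +21.74667°, λ = +91.95167°
Δφ = 0.1517°,  Δλ = 0.4622°
a = sin²(Δφ/2) + cos φ₁ cos φ₂ sin²(Δλ/2) = 0.000016
c = 2·arcsin(√a) = 0.007951 rad = 0.4555°
d = R·c = 6367 × 0.007951 = 50.6 km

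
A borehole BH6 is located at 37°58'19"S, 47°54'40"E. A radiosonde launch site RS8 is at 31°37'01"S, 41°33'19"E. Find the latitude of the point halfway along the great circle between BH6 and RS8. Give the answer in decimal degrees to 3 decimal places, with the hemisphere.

BH6: φ = -37.97194°, λ = +47.91111°
RS8: φ = -31.61694°, λ = +41.55528°
Bx = cos φ₂ cos Δλ = 0.846338,  By = cos φ₂ sin Δλ = -0.094271
φₘ = atan2(sin φ₁ + sin φ₂, √((cos φ₁ + Bx)² + By²)) = -34.83571°
λₘ = λ₁ + atan2(By, cos φ₁ + Bx) = 44.61048°

34.836°S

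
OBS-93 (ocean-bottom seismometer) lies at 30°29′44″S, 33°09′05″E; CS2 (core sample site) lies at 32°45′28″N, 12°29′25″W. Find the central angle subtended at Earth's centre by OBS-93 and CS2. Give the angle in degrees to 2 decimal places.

OBS-93: φ = -30.49556°, λ = +33.15139°
CS2: φ = +32.75778°, λ = -12.49028°
Δφ = 63.2533°,  Δλ = -45.6417°
a = sin²(Δφ/2) + cos φ₁ cos φ₂ sin²(Δλ/2) = 0.383982
c = 2·arcsin(√a) = 1.336626 rad = 76.5830°

76.58°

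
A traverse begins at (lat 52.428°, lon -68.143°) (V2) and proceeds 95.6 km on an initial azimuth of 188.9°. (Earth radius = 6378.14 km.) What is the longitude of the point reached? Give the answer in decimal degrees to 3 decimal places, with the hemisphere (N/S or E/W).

δ = d/R = 95.6/6378.14 = 0.014989 rad
φ₂ = arcsin(sin φ₁ cos δ + cos φ₁ sin δ cos θ)
   = arcsin(0.79259·0.99989 + 0.60976·0.01499·-0.98796) = 51.57936°
λ₂ = λ₁ + atan2(sin θ sin δ cos φ₁, cos δ − sin φ₁ sin φ₂) = -68.35680°

68.357°W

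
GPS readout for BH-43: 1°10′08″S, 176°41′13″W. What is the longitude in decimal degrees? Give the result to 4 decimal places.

176.6869°W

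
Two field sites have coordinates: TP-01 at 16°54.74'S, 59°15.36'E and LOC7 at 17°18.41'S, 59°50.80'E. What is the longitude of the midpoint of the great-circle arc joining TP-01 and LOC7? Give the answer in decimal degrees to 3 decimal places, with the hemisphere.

TP-01: φ = -16.91233°, λ = +59.25600°
LOC7: φ = -17.30683°, λ = +59.84667°
Bx = cos φ₂ cos Δλ = 0.954675,  By = cos φ₂ sin Δλ = 0.009842
φₘ = atan2(sin φ₁ + sin φ₂, √((cos φ₁ + Bx)² + By²)) = -17.10980°
λₘ = λ₁ + atan2(By, cos φ₁ + Bx) = 59.55102°

59.551°E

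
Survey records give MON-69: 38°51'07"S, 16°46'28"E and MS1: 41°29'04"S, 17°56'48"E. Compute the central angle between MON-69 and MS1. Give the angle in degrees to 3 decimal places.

2.781°

MON-69: φ = -38.85194°, λ = +16.77444°
MS1: φ = -41.48444°, λ = +17.94667°
Δφ = -2.6325°,  Δλ = 1.1722°
a = sin²(Δφ/2) + cos φ₁ cos φ₂ sin²(Δλ/2) = 0.000589
c = 2·arcsin(√a) = 0.048531 rad = 2.7806°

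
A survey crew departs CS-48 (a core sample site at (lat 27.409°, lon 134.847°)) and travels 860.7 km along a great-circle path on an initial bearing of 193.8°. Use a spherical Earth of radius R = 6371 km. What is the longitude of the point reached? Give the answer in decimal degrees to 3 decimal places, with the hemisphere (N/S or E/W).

δ = d/R = 860.7/6371 = 0.135097 rad
φ₂ = arcsin(sin φ₁ cos δ + cos φ₁ sin δ cos θ)
   = arcsin(0.46034·0.99089 + 0.88774·0.13469·-0.97113) = 19.87868°
λ₂ = λ₁ + atan2(sin θ sin δ cos φ₁, cos δ − sin φ₁ sin φ₂) = 132.88924°

132.889°E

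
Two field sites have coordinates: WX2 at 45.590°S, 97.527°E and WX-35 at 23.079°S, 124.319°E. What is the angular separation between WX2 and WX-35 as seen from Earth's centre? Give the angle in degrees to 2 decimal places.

Δφ = 22.5110°,  Δλ = 26.7920°
a = sin²(Δφ/2) + cos φ₁ cos φ₂ sin²(Δλ/2) = 0.072652
c = 2·arcsin(√a) = 0.545833 rad = 31.2739°

31.27°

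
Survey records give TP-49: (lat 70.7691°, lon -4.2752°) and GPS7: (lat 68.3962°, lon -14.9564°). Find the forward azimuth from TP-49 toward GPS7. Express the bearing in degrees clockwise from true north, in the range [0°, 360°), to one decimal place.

Δλ = -10.6812°
y = sin Δλ · cos φ₂ = -0.068241
x = cos φ₁ sin φ₂ − sin φ₁ cos φ₂ cos Δλ = -0.035380
θ = atan2(y, x) = -117.4045° → 242.5955° (mod 360°)

242.6°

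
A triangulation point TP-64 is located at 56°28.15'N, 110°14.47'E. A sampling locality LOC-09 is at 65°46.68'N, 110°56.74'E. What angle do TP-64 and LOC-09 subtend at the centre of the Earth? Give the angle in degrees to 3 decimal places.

TP-64: φ = +56.46917°, λ = +110.24117°
LOC-09: φ = +65.77800°, λ = +110.94567°
Δφ = 9.3088°,  Δλ = 0.7045°
a = sin²(Δφ/2) + cos φ₁ cos φ₂ sin²(Δλ/2) = 0.006593
c = 2·arcsin(√a) = 0.162576 rad = 9.3149°

9.315°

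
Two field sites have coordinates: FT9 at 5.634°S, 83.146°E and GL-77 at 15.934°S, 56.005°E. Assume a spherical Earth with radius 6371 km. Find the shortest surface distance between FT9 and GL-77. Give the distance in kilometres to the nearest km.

Δφ = -10.3000°,  Δλ = -27.1410°
a = sin²(Δφ/2) + cos φ₁ cos φ₂ sin²(Δλ/2) = 0.060743
c = 2·arcsin(√a) = 0.498054 rad = 28.5364°
d = R·c = 6371 × 0.498054 = 3173.1 km

3173 km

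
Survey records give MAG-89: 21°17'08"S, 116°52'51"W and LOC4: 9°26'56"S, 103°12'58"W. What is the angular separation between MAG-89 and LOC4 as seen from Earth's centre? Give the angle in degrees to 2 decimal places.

MAG-89: φ = -21.28556°, λ = -116.88083°
LOC4: φ = -9.44889°, λ = -103.21611°
Δφ = 11.8367°,  Δλ = 13.6647°
a = sin²(Δφ/2) + cos φ₁ cos φ₂ sin²(Δλ/2) = 0.023640
c = 2·arcsin(√a) = 0.308731 rad = 17.6890°

17.69°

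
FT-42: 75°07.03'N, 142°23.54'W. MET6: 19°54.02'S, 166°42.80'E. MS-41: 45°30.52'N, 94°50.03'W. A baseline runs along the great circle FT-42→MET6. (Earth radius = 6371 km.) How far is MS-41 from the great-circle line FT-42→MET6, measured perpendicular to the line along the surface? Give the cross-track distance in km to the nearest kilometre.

3711 km

FT-42: φ = +75.11717°, λ = -142.39233°
MET6: φ = -19.90033°, λ = +166.71333°
MS-41: φ = +45.50867°, λ = -94.83383°
δ₁₃ = central angle FT-42→MS-41 = 0.625119 rad  (haversine)
θ₁₃ = bearing FT-42→MS-41 = 117.901°,  θ₁₂ = bearing FT-42→MET6 = 227.843°
dₓₜ = R·arcsin(sin δ₁₃ · sin(θ₁₃ − θ₁₂)) = 6371·arcsin(0.58519·sin(-109.941°)) = -3711.058 km
|dₓₜ| = 3711.058 km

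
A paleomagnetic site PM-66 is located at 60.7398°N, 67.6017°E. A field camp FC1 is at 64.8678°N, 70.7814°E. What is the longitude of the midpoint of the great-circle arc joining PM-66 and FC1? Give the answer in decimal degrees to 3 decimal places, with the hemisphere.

69.080°E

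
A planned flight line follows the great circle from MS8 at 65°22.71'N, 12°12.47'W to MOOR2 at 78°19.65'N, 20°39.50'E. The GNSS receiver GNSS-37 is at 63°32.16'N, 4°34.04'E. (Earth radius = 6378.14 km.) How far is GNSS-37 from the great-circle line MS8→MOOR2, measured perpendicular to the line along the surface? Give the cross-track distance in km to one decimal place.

MS8: φ = +65.37850°, λ = -12.20783°
MOOR2: φ = +78.32750°, λ = +20.65833°
GNSS-37: φ = +63.53600°, λ = +4.56733°
δ₁₃ = central angle MS8→GNSS-37 = 0.129844 rad  (haversine)
θ₁₃ = bearing MS8→GNSS-37 = 96.613°,  θ₁₂ = bearing MS8→MOOR2 = 23.416°
dₓₜ = R·arcsin(sin δ₁₃ · sin(θ₁₃ − θ₁₂)) = 6378.14·arcsin(0.12948·sin(73.197°)) = 792.619 km
|dₓₜ| = 792.619 km

792.6 km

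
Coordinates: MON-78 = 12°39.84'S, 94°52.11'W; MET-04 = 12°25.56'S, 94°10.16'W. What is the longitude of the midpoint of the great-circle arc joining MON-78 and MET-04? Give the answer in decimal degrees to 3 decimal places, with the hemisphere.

94.519°W

MON-78: φ = -12.66400°, λ = -94.86850°
MET-04: φ = -12.42600°, λ = -94.16933°
Bx = cos φ₂ cos Δλ = 0.976502,  By = cos φ₂ sin Δλ = 0.011917
φₘ = atan2(sin φ₁ + sin φ₂, √((cos φ₁ + Bx)² + By²)) = -12.54523°
λₘ = λ₁ + atan2(By, cos φ₁ + Bx) = -94.51876°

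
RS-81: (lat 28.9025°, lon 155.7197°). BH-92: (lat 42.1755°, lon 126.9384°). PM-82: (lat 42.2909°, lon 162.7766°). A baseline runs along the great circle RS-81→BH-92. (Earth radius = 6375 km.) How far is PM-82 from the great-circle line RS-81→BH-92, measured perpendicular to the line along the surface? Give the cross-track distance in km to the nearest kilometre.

δ₁₃ = central angle RS-81→PM-82 = 0.253992 rad  (haversine)
θ₁₃ = bearing RS-81→PM-82 = 21.204°,  θ₁₂ = bearing RS-81→BH-92 = 307.505°
dₓₜ = R·arcsin(sin δ₁₃ · sin(θ₁₃ − θ₁₂)) = 6375·arcsin(0.25127·sin(-286.301°)) = 1552.760 km
|dₓₜ| = 1552.760 km

1553 km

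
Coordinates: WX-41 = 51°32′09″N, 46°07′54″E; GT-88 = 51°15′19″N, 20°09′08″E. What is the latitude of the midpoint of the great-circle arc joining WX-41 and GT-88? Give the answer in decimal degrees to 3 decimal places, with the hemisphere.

WX-41: φ = +51.53583°, λ = +46.13167°
GT-88: φ = +51.25528°, λ = +20.15222°
Bx = cos φ₂ cos Δλ = 0.562610,  By = cos φ₂ sin Δλ = -0.274153
φₘ = atan2(sin φ₁ + sin φ₂, √((cos φ₁ + Bx)² + By²)) = 52.11760°
λₘ = λ₁ + atan2(By, cos φ₁ + Bx) = 33.10142°

52.118°N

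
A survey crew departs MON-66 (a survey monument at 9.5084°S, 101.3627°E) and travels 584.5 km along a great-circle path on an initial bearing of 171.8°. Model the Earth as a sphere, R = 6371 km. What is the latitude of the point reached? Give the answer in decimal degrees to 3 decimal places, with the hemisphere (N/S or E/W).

δ = d/R = 584.5/6371 = 0.091744 rad
φ₂ = arcsin(sin φ₁ cos δ + cos φ₁ sin δ cos θ)
   = arcsin(-0.16519·0.99579 + 0.98626·0.09162·-0.98978) = -14.71021°
λ₂ = λ₁ + atan2(sin θ sin δ cos φ₁, cos δ − sin φ₁ sin φ₂) = 102.13678°

14.710°S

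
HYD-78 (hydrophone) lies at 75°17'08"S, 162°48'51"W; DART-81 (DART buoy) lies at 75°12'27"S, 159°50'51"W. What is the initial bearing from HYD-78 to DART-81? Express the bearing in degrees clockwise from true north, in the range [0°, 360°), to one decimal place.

HYD-78: φ = -75.28556°, λ = -162.81417°
DART-81: φ = -75.20750°, λ = -159.84750°
Δλ = 2.9667°
y = sin Δλ · cos φ₂ = 0.013214
x = cos φ₁ sin φ₂ − sin φ₁ cos φ₂ cos Δλ = 0.001031
θ = atan2(y, x) = 85.5370° → 85.5370° (mod 360°)

85.5°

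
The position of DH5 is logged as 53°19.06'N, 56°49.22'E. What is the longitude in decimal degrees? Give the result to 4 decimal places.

56° + 49.22′/60 = 56 + 0.82033 = 56.8203°

56.8203°E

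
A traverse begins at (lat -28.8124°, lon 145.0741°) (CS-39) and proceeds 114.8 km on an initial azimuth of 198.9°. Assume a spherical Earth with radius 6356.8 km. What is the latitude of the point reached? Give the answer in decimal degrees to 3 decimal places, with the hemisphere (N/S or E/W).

δ = d/R = 114.8/6356.8 = 0.018059 rad
φ₂ = arcsin(sin φ₁ cos δ + cos φ₁ sin δ cos θ)
   = arcsin(-0.48194·0.99984 + 0.87620·0.01806·-0.94609) = -29.79079°
λ₂ = λ₁ + atan2(sin θ sin δ cos φ₁, cos δ − sin φ₁ sin φ₂) = 144.68791°

29.791°S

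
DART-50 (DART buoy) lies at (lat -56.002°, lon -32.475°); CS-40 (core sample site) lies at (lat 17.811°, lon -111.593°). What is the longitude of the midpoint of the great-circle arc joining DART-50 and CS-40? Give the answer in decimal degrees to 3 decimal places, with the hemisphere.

Bx = cos φ₂ cos Δλ = 0.179739,  By = cos φ₂ sin Δλ = -0.934951
φₘ = atan2(sin φ₁ + sin φ₂, √((cos φ₁ + Bx)² + By²)) = -23.70268°
λₘ = λ₁ + atan2(By, cos φ₁ + Bx) = -84.15527°

84.155°W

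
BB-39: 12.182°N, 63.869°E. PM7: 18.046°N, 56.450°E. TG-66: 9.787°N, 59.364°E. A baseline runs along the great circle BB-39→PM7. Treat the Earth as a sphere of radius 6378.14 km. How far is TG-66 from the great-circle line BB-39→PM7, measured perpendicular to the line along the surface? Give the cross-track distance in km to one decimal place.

519.8 km

δ₁₃ = central angle BB-39→TG-66 = 0.087772 rad  (haversine)
θ₁₃ = bearing BB-39→TG-66 = 242.006°,  θ₁₂ = bearing BB-39→PM7 = 310.226°
dₓₜ = R·arcsin(sin δ₁₃ · sin(θ₁₃ − θ₁₂)) = 6378.14·arcsin(0.08766·sin(-68.221°)) = -519.771 km
|dₓₜ| = 519.771 km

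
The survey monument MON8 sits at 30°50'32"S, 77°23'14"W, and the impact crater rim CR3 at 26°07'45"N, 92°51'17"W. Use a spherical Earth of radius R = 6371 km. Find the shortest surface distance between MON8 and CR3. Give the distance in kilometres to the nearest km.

6545 km

MON8: φ = -30.84222°, λ = -77.38722°
CR3: φ = +26.12917°, λ = -92.85472°
Δφ = 56.9714°,  Δλ = -15.4675°
a = sin²(Δφ/2) + cos φ₁ cos φ₂ sin²(Δλ/2) = 0.241430
c = 2·arcsin(√a) = 1.027291 rad = 58.8594°
d = R·c = 6371 × 1.027291 = 6544.9 km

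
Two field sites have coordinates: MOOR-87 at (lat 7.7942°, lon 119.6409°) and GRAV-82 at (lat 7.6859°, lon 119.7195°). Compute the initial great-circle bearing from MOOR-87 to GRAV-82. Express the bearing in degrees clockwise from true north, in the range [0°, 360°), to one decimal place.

Δλ = 0.0786°
y = sin Δλ · cos φ₂ = 0.001360
x = cos φ₁ sin φ₂ − sin φ₁ cos φ₂ cos Δλ = -0.001890
θ = atan2(y, x) = 144.2729° → 144.2729° (mod 360°)

144.3°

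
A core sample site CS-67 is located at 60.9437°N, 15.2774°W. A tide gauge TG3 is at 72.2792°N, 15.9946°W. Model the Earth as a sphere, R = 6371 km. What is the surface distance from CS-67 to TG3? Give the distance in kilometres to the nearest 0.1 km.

Δφ = 11.3355°,  Δλ = -0.7172°
a = sin²(Δφ/2) + cos φ₁ cos φ₂ sin²(Δλ/2) = 0.009759
c = 2·arcsin(√a) = 0.197901 rad = 11.3389°
d = R·c = 6371 × 0.197901 = 1260.8 km

1260.8 km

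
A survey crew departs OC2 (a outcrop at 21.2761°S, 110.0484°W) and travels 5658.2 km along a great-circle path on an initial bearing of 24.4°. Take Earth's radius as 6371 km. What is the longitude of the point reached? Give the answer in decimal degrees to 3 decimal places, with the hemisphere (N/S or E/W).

89.259°W

δ = d/R = 5658.2/6371 = 0.888118 rad
φ₂ = arcsin(sin φ₁ cos δ + cos φ₁ sin δ cos θ)
   = arcsin(-0.36286·0.63087 + 0.93184·0.77589·0.91068) = 25.43629°
λ₂ = λ₁ + atan2(sin θ sin δ cos φ₁, cos δ − sin φ₁ sin φ₂) = -89.25941°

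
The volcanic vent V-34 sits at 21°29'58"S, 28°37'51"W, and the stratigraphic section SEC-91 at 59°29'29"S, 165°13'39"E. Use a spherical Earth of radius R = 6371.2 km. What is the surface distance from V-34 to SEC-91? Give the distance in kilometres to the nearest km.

V-34: φ = -21.49944°, λ = -28.63083°
SEC-91: φ = -59.49139°, λ = +165.22750°
Δφ = -37.9919°,  Δλ = -166.1417°
a = sin²(Δφ/2) + cos φ₁ cos φ₂ sin²(Δλ/2) = 0.571421
c = 2·arcsin(√a) = 1.714130 rad = 98.2124°
d = R·c = 6371.2 × 1.714130 = 10921.1 km

10921 km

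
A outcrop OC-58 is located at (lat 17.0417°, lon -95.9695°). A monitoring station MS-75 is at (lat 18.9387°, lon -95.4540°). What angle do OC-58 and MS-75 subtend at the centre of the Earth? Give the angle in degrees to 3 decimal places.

1.959°

Δφ = 1.8970°,  Δλ = 0.5155°
a = sin²(Δφ/2) + cos φ₁ cos φ₂ sin²(Δλ/2) = 0.000292
c = 2·arcsin(√a) = 0.034197 rad = 1.9593°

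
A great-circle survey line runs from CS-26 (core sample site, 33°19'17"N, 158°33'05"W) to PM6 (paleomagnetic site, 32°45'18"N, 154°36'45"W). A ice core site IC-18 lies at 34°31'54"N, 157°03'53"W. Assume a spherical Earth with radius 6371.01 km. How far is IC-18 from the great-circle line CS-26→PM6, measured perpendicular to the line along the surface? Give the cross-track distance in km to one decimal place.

154.5 km

CS-26: φ = +33.32139°, λ = -158.55139°
PM6: φ = +32.75500°, λ = -154.61250°
IC-18: φ = +34.53167°, λ = -157.06472°
δ₁₃ = central angle CS-26→IC-18 = 0.030161 rad  (haversine)
θ₁₃ = bearing CS-26→IC-18 = 45.133°,  θ₁₂ = bearing CS-26→PM6 = 98.655°
dₓₜ = R·arcsin(sin δ₁₃ · sin(θ₁₃ − θ₁₂)) = 6371.01·arcsin(0.03016·sin(-53.522°)) = -154.501 km
|dₓₜ| = 154.501 km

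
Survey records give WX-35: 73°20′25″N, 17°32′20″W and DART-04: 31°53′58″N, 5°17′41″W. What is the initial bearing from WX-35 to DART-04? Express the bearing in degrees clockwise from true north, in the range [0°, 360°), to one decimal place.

WX-35: φ = +73.34028°, λ = -17.53889°
DART-04: φ = +31.89944°, λ = -5.29472°
Δλ = 12.2442°
y = sin Δλ · cos φ₂ = 0.180049
x = cos φ₁ sin φ₂ − sin φ₁ cos φ₂ cos Δλ = -0.643345
θ = atan2(y, x) = 164.3650° → 164.3650° (mod 360°)

164.4°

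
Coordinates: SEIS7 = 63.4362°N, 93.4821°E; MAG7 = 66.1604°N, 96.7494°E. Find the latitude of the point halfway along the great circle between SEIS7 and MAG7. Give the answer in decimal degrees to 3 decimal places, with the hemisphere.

64.807°N

Bx = cos φ₂ cos Δλ = 0.403521,  By = cos φ₂ sin Δλ = 0.023036
φₘ = atan2(sin φ₁ + sin φ₂, √((cos φ₁ + Bx)² + By²)) = 64.80725°
λₘ = λ₁ + atan2(By, cos φ₁ + Bx) = 95.03319°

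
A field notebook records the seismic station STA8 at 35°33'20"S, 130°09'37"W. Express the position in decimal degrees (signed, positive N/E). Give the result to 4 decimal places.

-35.5556°, -130.1603°

lat: 35.5556° S → -35.5556°
lon: 130.1603° W → -130.1603°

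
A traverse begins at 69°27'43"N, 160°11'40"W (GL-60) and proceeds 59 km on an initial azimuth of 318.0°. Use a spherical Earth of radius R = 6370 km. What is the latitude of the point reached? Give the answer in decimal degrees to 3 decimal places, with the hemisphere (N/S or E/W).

69.853°N

GL-60: φ = +69.46194°, λ = -160.19444°
δ = d/R = 59/6370 = 0.009262 rad
φ₂ = arcsin(sin φ₁ cos δ + cos φ₁ sin δ cos θ)
   = arcsin(0.93644·0.99996 + 0.35083·0.00926·0.74314) = 69.85332°
λ₂ = λ₁ + atan2(sin θ sin δ cos φ₁, cos δ − sin φ₁ sin φ₂) = -161.22547°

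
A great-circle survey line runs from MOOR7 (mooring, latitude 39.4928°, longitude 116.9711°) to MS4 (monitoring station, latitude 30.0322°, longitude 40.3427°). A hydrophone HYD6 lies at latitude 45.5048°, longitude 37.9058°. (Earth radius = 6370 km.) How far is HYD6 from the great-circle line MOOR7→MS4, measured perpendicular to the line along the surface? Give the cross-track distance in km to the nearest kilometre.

1565 km

δ₁₃ = central angle MOOR7→HYD6 = 0.980936 rad  (haversine)
θ₁₃ = bearing MOOR7→HYD6 = 304.101°,  θ₁₂ = bearing MOOR7→MS4 = 287.086°
dₓₜ = R·arcsin(sin δ₁₃ · sin(θ₁₃ − θ₁₂)) = 6370·arcsin(0.83102·sin(17.015°)) = 1564.704 km
|dₓₜ| = 1564.704 km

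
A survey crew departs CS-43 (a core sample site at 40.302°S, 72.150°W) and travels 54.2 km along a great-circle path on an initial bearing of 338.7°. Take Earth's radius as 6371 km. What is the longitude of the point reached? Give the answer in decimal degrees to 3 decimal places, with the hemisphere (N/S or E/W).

72.381°W

δ = d/R = 54.2/6371 = 0.008507 rad
φ₂ = arcsin(sin φ₁ cos δ + cos φ₁ sin δ cos θ)
   = arcsin(-0.64682·0.99996 + 0.76265·0.00851·0.93169) = -39.84763°
λ₂ = λ₁ + atan2(sin θ sin δ cos φ₁, cos δ − sin φ₁ sin φ₂) = -72.38062°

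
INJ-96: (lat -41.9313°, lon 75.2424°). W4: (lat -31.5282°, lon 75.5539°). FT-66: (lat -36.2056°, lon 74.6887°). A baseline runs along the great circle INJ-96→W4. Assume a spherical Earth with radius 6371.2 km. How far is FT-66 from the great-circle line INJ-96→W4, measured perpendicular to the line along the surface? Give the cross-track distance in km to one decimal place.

δ₁₃ = central angle INJ-96→FT-66 = 0.100213 rad  (haversine)
θ₁₃ = bearing INJ-96→FT-66 = 355.530°,  θ₁₂ = bearing INJ-96→W4 = 1.470°
dₓₜ = R·arcsin(sin δ₁₃ · sin(θ₁₃ − θ₁₂)) = 6371.2·arcsin(0.10005·sin(354.060°)) = -65.969 km
|dₓₜ| = 65.969 km

66.0 km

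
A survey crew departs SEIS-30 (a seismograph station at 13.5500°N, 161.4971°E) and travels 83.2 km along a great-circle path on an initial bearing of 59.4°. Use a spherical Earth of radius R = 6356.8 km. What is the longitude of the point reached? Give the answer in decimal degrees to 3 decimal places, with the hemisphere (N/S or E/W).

162.162°E

δ = d/R = 83.2/6356.8 = 0.013088 rad
φ₂ = arcsin(sin φ₁ cos δ + cos φ₁ sin δ cos θ)
   = arcsin(0.23429·0.99991 + 0.97217·0.01309·0.50904) = 13.93085°
λ₂ = λ₁ + atan2(sin θ sin δ cos φ₁, cos δ − sin φ₁ sin φ₂) = 162.16213°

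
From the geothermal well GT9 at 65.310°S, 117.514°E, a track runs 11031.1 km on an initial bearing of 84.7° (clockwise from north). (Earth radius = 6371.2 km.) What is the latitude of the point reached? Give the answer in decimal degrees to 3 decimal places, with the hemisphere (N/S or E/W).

δ = d/R = 11031.1/6371.2 = 1.731401 rad
φ₂ = arcsin(sin φ₁ cos δ + cos φ₁ sin δ cos θ)
   = arcsin(-0.90858·-0.15991 + 0.41771·0.98713·0.09237) = 10.56687°
λ₂ = λ₁ + atan2(sin θ sin δ cos φ₁, cos δ − sin φ₁ sin φ₂) = -153.42141°

10.567°N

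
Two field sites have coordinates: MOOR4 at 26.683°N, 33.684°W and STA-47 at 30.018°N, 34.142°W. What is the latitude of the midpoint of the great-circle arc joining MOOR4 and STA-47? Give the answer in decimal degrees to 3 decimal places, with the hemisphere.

28.351°N

Bx = cos φ₂ cos Δλ = 0.865841,  By = cos φ₂ sin Δλ = -0.006921
φₘ = atan2(sin φ₁ + sin φ₂, √((cos φ₁ + Bx)² + By²)) = 28.35069°
λₘ = λ₁ + atan2(By, cos φ₁ + Bx) = -33.90940°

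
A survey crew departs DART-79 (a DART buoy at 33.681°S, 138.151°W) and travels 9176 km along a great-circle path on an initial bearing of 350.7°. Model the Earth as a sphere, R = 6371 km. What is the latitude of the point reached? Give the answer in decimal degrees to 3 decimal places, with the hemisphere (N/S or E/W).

47.905°N

δ = d/R = 9176/6371 = 1.440276 rad
φ₂ = arcsin(sin φ₁ cos δ + cos φ₁ sin δ cos θ)
   = arcsin(-0.55457·0.13015 + 0.83214·0.99149·0.98686) = 47.90534°
λ₂ = λ₁ + atan2(sin θ sin δ cos φ₁, cos δ − sin φ₁ sin φ₂) = -151.97975°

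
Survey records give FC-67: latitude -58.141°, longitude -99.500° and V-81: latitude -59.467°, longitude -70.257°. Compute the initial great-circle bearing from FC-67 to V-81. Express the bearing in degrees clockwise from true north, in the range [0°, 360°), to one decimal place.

Δλ = 29.2430°
y = sin Δλ · cos φ₂ = 0.248182
x = cos φ₁ sin φ₂ − sin φ₁ cos φ₂ cos Δλ = -0.078133
θ = atan2(y, x) = 107.4751° → 107.4751° (mod 360°)

107.5°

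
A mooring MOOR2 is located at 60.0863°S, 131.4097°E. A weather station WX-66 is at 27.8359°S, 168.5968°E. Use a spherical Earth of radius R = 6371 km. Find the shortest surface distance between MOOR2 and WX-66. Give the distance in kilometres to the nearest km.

4546 km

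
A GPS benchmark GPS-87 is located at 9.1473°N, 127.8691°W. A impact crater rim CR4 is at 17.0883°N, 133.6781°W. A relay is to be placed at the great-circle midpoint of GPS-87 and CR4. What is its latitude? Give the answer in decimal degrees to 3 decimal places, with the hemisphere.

Bx = cos φ₂ cos Δλ = 0.950945,  By = cos φ₂ sin Δλ = -0.096744
φₘ = atan2(sin φ₁ + sin φ₂, √((cos φ₁ + Bx)² + By²)) = 13.13408°
λₘ = λ₁ + atan2(By, cos φ₁ + Bx) = -130.72658°

13.134°N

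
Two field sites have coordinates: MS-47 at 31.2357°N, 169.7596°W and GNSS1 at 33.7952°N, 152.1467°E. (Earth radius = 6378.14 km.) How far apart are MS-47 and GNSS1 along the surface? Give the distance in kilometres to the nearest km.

Δφ = 2.5595°,  Δλ = -38.0937°
a = sin²(Δφ/2) + cos φ₁ cos φ₂ sin²(Δλ/2) = 0.076173
c = 2·arcsin(√a) = 0.559249 rad = 32.0426°
d = R·c = 6378.14 × 0.559249 = 3567.0 km

3567 km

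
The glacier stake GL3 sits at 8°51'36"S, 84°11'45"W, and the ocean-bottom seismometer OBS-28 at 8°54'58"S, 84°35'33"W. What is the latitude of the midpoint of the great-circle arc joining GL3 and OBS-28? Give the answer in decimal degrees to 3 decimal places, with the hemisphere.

GL3: φ = -8.86000°, λ = -84.19583°
OBS-28: φ = -8.91611°, λ = -84.59250°
Bx = cos φ₂ cos Δλ = 0.987893,  By = cos φ₂ sin Δλ = -0.006839
φₘ = atan2(sin φ₁ + sin φ₂, √((cos φ₁ + Bx)² + By²)) = -8.88811°
λₘ = λ₁ + atan2(By, cos φ₁ + Bx) = -84.39415°

8.888°S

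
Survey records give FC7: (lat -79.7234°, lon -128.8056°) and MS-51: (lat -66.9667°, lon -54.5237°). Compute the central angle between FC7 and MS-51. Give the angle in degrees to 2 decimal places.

Δφ = 12.7567°,  Δλ = 74.2819°
a = sin²(Δφ/2) + cos φ₁ cos φ₂ sin²(Δλ/2) = 0.037788
c = 2·arcsin(√a) = 0.391273 rad = 22.4183°

22.42°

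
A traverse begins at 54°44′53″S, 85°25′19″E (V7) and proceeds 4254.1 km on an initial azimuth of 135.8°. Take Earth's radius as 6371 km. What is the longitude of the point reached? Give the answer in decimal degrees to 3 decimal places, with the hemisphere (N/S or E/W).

V7: φ = -54.74806°, λ = +85.42194°
δ = d/R = 4254.1/6371 = 0.667729 rad
φ₂ = arcsin(sin φ₁ cos δ + cos φ₁ sin δ cos θ)
   = arcsin(-0.81662·0.78523 + 0.57717·0.61920·-0.71691) = -63.82504°
λ₂ = λ₁ + atan2(sin θ sin δ cos φ₁, cos δ − sin φ₁ sin φ₂) = 163.55591°

163.556°E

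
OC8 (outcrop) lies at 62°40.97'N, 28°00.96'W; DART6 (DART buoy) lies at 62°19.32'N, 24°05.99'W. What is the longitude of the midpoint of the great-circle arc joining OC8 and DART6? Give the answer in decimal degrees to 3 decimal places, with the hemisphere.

OC8: φ = +62.68283°, λ = -28.01600°
DART6: φ = +62.32200°, λ = -24.09983°
Bx = cos φ₂ cos Δλ = 0.463417,  By = cos φ₂ sin Δλ = 0.031724
φₘ = atan2(sin φ₁ + sin φ₂, √((cos φ₁ + Bx)² + By²)) = 62.51612°
λₘ = λ₁ + atan2(By, cos φ₁ + Bx) = -26.04607°

26.046°W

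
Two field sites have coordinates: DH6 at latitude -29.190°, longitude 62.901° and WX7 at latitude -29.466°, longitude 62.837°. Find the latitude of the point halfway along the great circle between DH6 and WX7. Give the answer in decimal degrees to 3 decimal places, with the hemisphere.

Bx = cos φ₂ cos Δλ = 0.870647,  By = cos φ₂ sin Δλ = -0.000973
φₘ = atan2(sin φ₁ + sin φ₂, √((cos φ₁ + Bx)² + By²)) = -29.32800°
λₘ = λ₁ + atan2(By, cos φ₁ + Bx) = 62.86904°

29.328°S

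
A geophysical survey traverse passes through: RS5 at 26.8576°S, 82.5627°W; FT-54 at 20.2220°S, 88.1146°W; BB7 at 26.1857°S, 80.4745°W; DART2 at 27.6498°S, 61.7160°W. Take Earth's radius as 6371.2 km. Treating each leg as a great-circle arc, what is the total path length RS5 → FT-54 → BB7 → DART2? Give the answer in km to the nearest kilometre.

3819 km

RS5→FT-54: c = 0.145909 rad, d = 929.62 km
FT-54→BB7: c = 0.160717 rad, d = 1023.96 km
BB7→DART2: c = 0.292760 rad, d = 1865.23 km
Total = 929.62 + 1023.96 + 1865.23 = 3818.81 km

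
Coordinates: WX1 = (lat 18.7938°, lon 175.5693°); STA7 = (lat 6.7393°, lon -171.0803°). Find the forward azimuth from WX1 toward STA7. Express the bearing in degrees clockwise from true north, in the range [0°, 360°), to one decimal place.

131.1°

Δλ = 13.3504°
y = sin Δλ · cos φ₂ = 0.229310
x = cos φ₁ sin φ₂ − sin φ₁ cos φ₂ cos Δλ = -0.200196
θ = atan2(y, x) = 131.1221° → 131.1221° (mod 360°)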